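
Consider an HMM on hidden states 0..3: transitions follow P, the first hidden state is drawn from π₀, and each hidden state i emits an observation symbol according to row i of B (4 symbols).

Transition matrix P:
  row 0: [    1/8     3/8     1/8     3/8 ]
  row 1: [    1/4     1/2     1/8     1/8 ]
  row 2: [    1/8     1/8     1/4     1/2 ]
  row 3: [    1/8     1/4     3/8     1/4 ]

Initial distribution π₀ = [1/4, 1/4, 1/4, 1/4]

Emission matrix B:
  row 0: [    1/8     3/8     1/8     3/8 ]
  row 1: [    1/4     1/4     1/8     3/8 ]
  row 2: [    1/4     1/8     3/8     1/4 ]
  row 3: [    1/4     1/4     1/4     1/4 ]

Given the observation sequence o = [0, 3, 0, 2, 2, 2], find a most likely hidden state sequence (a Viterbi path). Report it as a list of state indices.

t=0: δ = [3.125e-02, 6.250e-02, 6.250e-02, 6.250e-02]  (obs o_0=0)
t=1: δ = [5.859e-03, 1.172e-02, 5.859e-03, 7.812e-03]  ψ = [1, 1, 3, 2]  (obs o_1=3)
t=2: δ = [3.662e-04, 1.465e-03, 7.324e-04, 7.324e-04]  ψ = [1, 1, 3, 2]  (obs o_2=0)
t=3: δ = [4.578e-05, 9.155e-05, 1.030e-04, 9.155e-05]  ψ = [1, 1, 3, 2]  (obs o_3=2)
t=4: δ = [2.861e-06, 5.722e-06, 1.287e-05, 1.287e-05]  ψ = [1, 1, 3, 2]  (obs o_4=2)
t=5: δ = [2.012e-07, 4.023e-07, 1.810e-06, 1.609e-06]  ψ = [2, 3, 3, 2]  (obs o_5=2)
backtrack: best end state = 2; path = [3, 2, 3, 2, 3, 2]

path = [3, 2, 3, 2, 3, 2]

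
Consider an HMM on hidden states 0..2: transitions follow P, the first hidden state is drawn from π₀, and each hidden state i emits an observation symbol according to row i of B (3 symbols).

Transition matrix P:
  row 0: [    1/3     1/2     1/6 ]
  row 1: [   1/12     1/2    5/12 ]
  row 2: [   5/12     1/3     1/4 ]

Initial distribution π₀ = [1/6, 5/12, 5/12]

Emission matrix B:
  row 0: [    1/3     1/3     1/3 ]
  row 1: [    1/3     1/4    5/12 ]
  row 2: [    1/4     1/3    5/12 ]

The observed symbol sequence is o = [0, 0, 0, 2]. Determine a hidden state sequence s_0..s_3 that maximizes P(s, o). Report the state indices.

path = [1, 1, 1, 1]

t=0: δ = [5.556e-02, 1.389e-01, 1.042e-01]  (obs o_0=0)
t=1: δ = [1.447e-02, 2.315e-02, 1.447e-02]  ψ = [2, 1, 1]  (obs o_1=0)
t=2: δ = [2.009e-03, 3.858e-03, 2.411e-03]  ψ = [2, 1, 1]  (obs o_2=0)
t=3: δ = [3.349e-04, 8.038e-04, 6.698e-04]  ψ = [2, 1, 1]  (obs o_3=2)
backtrack: best end state = 1; path = [1, 1, 1, 1]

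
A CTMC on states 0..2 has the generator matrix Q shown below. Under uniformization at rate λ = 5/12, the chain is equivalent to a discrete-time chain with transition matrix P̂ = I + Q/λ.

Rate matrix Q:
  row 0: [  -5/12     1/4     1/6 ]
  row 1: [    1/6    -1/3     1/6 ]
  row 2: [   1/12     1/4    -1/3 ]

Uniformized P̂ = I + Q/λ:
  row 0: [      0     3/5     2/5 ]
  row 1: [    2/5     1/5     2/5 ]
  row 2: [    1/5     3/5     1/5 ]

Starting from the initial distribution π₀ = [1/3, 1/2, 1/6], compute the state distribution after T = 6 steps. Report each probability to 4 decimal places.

t=0: π = [0.3333, 0.5000, 0.1667]
t=1: π = [0.2333, 0.4000, 0.3667]
t=2: π = [0.2333, 0.4400, 0.3267]
t=3: π = [0.2413, 0.4240, 0.3347]
t=4: π = [0.2365, 0.4304, 0.3331]
t=5: π = [0.2388, 0.4278, 0.3334]
t=6: π = [0.2378, 0.4289, 0.3333]

π = [0.2378, 0.4289, 0.3333]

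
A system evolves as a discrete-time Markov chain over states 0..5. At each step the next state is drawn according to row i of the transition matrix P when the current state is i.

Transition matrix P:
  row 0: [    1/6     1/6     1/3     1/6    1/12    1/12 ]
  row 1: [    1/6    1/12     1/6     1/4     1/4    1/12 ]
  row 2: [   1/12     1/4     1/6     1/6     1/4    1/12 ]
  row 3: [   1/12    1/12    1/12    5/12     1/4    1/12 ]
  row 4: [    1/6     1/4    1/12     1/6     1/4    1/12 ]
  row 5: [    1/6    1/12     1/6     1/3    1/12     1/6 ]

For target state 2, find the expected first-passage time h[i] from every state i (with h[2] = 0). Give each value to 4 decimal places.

First-step conditioning: h[2] = 0; for i ≠ 2, h[i] = 1 + Σ_k P[i][k]·h[k].
  h[0] = 1 + 1/6·h[0] + 1/6·h[1] + 1/6·h[3] + 1/12·h[4] + 1/12·h[5]
  h[1] = 1 + 1/6·h[0] + 1/12·h[1] + 1/4·h[3] + 1/4·h[4] + 1/12·h[5]
  h[3] = 1 + 1/12·h[0] + 1/12·h[1] + 5/12·h[3] + 1/4·h[4] + 1/12·h[5]
  h[4] = 1 + 1/6·h[0] + 1/4·h[1] + 1/6·h[3] + 1/4·h[4] + 1/12·h[5]
  h[5] = 1 + 1/6·h[0] + 1/12·h[1] + 1/3·h[3] + 1/12·h[4] + 1/6·h[5]
Solving the 5×5 linear system over states ≠ 2 gives exactly h = [10208/1891, 12584/1891, 0, 14080/1891, 13508/1891, 12552/1891] (h[2] = 0 is the target).

h = [5.3982, 6.6547, 0.0000, 7.4458, 7.1433, 6.6378]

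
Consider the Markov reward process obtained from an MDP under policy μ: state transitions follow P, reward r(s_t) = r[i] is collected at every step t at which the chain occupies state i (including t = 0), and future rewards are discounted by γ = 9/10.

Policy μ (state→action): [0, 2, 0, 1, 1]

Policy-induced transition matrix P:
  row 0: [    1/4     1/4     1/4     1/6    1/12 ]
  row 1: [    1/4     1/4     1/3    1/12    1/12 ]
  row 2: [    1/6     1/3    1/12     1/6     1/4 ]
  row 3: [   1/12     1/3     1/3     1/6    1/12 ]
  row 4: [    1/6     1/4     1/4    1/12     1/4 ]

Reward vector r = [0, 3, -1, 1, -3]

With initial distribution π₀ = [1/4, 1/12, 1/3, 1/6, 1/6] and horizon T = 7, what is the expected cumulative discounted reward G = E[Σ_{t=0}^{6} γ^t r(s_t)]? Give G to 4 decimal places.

G = 0.7961

t=0: π = [0.2500, 0.0833, 0.3333, 0.1667, 0.1667], E[r] = -0.4167, γ^t·E[r] = -0.416667, running G = -0.416667
t=1: π = [0.1806, 0.2917, 0.2153, 0.1458, 0.1667], E[r] = 0.3056, γ^t·E[r] = 0.275000, running G = -0.141667
t=2: π = [0.1939, 0.2801, 0.2506, 0.1285, 0.1470], E[r] = 0.2772, γ^t·E[r] = 0.224531, running G = 0.082865
t=3: π = [0.1955, 0.2816, 0.2423, 0.1311, 0.1496], E[r] = 0.2848, γ^t·E[r] = 0.207598, running G = 0.290462
t=4: π = [0.1955, 0.2811, 0.2440, 0.1307, 0.1486], E[r] = 0.2841, γ^t·E[r] = 0.186416, running G = 0.476878
t=5: π = [0.1955, 0.2812, 0.2437, 0.1309, 0.1488], E[r] = 0.2846, γ^t·E[r] = 0.168029, running G = 0.644908
t=6: π = [0.1955, 0.2812, 0.2437, 0.1308, 0.1487], E[r] = 0.2845, γ^t·E[r] = 0.151202, running G = 0.796110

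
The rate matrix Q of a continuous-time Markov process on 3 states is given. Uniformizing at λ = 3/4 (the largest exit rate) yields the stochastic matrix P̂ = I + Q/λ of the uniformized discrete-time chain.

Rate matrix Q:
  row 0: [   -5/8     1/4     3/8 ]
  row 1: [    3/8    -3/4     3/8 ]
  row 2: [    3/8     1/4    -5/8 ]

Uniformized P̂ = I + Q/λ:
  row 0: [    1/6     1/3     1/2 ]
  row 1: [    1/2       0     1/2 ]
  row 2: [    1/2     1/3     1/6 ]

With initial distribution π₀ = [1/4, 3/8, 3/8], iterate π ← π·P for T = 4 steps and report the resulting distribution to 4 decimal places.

π = [0.3735, 0.2515, 0.3750]

t=0: π = [0.2500, 0.3750, 0.3750]
t=1: π = [0.4167, 0.2083, 0.3750]
t=2: π = [0.3611, 0.2639, 0.3750]
t=3: π = [0.3796, 0.2454, 0.3750]
t=4: π = [0.3735, 0.2515, 0.3750]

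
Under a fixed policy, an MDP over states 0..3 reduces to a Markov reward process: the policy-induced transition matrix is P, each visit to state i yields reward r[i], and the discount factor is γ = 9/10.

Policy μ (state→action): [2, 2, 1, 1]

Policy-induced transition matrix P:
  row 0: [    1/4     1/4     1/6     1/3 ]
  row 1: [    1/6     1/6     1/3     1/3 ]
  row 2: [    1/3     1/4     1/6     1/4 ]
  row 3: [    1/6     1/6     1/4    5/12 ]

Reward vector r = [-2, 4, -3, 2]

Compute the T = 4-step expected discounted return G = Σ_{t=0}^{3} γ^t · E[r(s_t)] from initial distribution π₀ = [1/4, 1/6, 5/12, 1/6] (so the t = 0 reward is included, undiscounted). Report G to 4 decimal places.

G = 0.1560

t=0: π = [0.2500, 0.1667, 0.4167, 0.1667], E[r] = -0.7500, γ^t·E[r] = -0.750000, running G = -0.750000
t=1: π = [0.2569, 0.2222, 0.2083, 0.3125], E[r] = 0.3750, γ^t·E[r] = 0.337500, running G = -0.412500
t=2: π = [0.2228, 0.2054, 0.2297, 0.3420], E[r] = 0.3709, γ^t·E[r] = 0.300469, running G = -0.112031
t=3: π = [0.2235, 0.2044, 0.2294, 0.3427], E[r] = 0.3676, γ^t·E[r] = 0.267996, running G = 0.155965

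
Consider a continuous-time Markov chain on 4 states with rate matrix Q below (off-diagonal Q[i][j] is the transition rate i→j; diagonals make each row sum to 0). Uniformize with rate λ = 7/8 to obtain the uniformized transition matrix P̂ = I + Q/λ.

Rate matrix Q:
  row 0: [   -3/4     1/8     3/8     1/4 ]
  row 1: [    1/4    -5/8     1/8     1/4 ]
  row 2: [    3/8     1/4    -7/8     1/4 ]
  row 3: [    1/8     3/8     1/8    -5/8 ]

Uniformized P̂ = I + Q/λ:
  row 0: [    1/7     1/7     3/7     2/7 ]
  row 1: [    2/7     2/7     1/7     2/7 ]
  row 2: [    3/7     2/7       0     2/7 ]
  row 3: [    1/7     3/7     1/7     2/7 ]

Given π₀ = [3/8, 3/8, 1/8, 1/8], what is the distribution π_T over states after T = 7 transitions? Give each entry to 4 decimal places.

t=0: π = [0.3750, 0.3750, 0.1250, 0.1250]
t=1: π = [0.2321, 0.2500, 0.2321, 0.2857]
t=2: π = [0.2449, 0.2934, 0.1760, 0.2857]
t=3: π = [0.2351, 0.2915, 0.1877, 0.2857]
t=4: π = [0.2381, 0.2930, 0.1832, 0.2857]
t=5: π = [0.2371, 0.2925, 0.1847, 0.2857]
t=6: π = [0.2374, 0.2927, 0.1842, 0.2857]
t=7: π = [0.2373, 0.2926, 0.1844, 0.2857]

π = [0.2373, 0.2926, 0.1844, 0.2857]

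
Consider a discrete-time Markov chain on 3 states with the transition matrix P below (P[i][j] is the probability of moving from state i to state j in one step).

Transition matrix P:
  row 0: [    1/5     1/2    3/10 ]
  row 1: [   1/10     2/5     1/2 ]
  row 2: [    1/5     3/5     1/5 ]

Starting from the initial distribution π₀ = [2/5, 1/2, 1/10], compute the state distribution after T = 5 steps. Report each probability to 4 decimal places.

t=0: π = [0.4000, 0.5000, 0.1000]
t=1: π = [0.1500, 0.4600, 0.3900]
t=2: π = [0.1540, 0.4930, 0.3530]
t=3: π = [0.1507, 0.4860, 0.3633]
t=4: π = [0.1514, 0.4877, 0.3609]
t=5: π = [0.1512, 0.4873, 0.3615]

π = [0.1512, 0.4873, 0.3615]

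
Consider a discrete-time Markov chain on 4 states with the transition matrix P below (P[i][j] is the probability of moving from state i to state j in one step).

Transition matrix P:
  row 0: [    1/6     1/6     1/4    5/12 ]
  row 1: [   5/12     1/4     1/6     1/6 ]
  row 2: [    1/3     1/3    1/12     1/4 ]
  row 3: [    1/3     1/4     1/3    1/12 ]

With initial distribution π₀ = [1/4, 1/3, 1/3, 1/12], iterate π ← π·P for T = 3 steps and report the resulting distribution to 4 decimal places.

π = [0.3029, 0.2432, 0.2134, 0.2404]

t=0: π = [0.2500, 0.3333, 0.3333, 0.0833]
t=1: π = [0.3194, 0.2569, 0.1736, 0.2500]
t=2: π = [0.3015, 0.2378, 0.2205, 0.2402]
t=3: π = [0.3029, 0.2432, 0.2134, 0.2404]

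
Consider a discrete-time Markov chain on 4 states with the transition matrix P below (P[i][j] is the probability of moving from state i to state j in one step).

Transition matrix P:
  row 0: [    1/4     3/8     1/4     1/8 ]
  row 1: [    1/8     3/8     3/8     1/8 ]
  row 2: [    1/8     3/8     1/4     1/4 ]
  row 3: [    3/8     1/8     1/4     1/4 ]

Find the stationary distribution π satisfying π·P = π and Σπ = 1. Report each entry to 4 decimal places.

Balance equations π_j = Σ_i π_i·P[i][j]:
  π_0 = 1/4·π_0 + 1/8·π_1 + 1/8·π_2 + 3/8·π_3
  π_1 = 3/8·π_0 + 3/8·π_1 + 3/8·π_2 + 1/8·π_3
  π_2 = 1/4·π_0 + 3/8·π_1 + 1/4·π_2 + 1/4·π_3
  normalize: π_0 + π_1 + π_2 + π_3 = 1
Solving the linear system gives exactly π = [44/225, 74/225, 131/450, 83/450].

π = [0.1956, 0.3289, 0.2911, 0.1844]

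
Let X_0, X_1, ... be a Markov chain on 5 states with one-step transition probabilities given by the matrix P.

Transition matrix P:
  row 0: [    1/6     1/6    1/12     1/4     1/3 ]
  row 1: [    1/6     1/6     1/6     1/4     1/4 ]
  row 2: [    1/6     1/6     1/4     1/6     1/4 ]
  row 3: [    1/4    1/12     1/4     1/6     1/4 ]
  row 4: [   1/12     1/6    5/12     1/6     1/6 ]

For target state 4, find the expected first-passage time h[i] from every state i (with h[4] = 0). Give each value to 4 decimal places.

h = [3.4538, 3.7680, 3.7702, 3.7440, 0.0000]

First-step conditioning: h[4] = 0; for i ≠ 4, h[i] = 1 + Σ_k P[i][k]·h[k].
  h[0] = 1 + 1/6·h[0] + 1/6·h[1] + 1/12·h[2] + 1/4·h[3]
  h[1] = 1 + 1/6·h[0] + 1/6·h[1] + 1/6·h[2] + 1/4·h[3]
  h[2] = 1 + 1/6·h[0] + 1/6·h[1] + 1/4·h[2] + 1/6·h[3]
  h[3] = 1 + 1/4·h[0] + 1/12·h[1] + 1/4·h[2] + 1/6·h[3]
Solving the 4×4 linear system over states ≠ 4 gives exactly h = [4749/1375, 471/125, 5184/1375, 468/125, 0] (h[4] = 0 is the target).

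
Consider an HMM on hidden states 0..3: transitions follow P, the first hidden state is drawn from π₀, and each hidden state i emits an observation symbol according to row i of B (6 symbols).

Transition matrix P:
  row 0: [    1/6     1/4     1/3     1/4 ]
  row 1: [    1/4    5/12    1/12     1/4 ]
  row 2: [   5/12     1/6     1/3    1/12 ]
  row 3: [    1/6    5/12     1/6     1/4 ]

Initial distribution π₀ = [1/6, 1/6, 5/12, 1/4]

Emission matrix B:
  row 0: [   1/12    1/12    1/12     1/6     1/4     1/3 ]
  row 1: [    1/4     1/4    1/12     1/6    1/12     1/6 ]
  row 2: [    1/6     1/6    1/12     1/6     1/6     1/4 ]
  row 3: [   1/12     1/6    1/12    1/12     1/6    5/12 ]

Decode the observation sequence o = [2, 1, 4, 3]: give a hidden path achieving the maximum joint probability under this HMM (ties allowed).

path = [2, 2, 0, 2]

t=0: δ = [1.389e-02, 1.389e-02, 3.472e-02, 2.083e-02]  (obs o_0=2)
t=1: δ = [1.206e-03, 2.170e-03, 1.929e-03, 8.681e-04]  ψ = [2, 3, 2, 3]  (obs o_1=1)
t=2: δ = [2.009e-04, 7.535e-05, 1.072e-04, 9.042e-05]  ψ = [2, 1, 2, 1]  (obs o_2=4)
t=3: δ = [7.442e-06, 8.372e-06, 1.116e-05, 4.186e-06]  ψ = [2, 0, 0, 0]  (obs o_3=3)
backtrack: best end state = 2; path = [2, 2, 0, 2]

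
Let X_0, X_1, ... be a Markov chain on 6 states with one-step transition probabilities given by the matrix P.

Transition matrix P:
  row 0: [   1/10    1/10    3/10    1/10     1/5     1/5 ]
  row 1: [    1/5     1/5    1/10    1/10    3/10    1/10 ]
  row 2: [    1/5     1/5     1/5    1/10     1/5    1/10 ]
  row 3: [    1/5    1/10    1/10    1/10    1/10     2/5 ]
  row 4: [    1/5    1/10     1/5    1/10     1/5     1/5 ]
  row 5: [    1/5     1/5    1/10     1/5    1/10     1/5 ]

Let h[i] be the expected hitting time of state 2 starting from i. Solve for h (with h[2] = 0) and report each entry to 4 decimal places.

First-step conditioning: h[2] = 0; for i ≠ 2, h[i] = 1 + Σ_k P[i][k]·h[k].
  h[0] = 1 + 1/10·h[0] + 1/10·h[1] + 1/10·h[3] + 1/5·h[4] + 1/5·h[5]
  h[1] = 1 + 1/5·h[0] + 1/5·h[1] + 1/10·h[3] + 3/10·h[4] + 1/10·h[5]
  h[3] = 1 + 1/5·h[0] + 1/10·h[1] + 1/10·h[3] + 1/10·h[4] + 2/5·h[5]
  h[4] = 1 + 1/5·h[0] + 1/10·h[1] + 1/10·h[3] + 1/5·h[4] + 1/5·h[5]
  h[5] = 1 + 1/5·h[0] + 1/5·h[1] + 1/5·h[3] + 1/10·h[4] + 1/5·h[5]
Solving the 5×5 linear system over states ≠ 2 gives exactly h = [5575/1052, 53845/8416, 0, 55165/8416, 12265/2104, 55055/8416] (h[2] = 0 is the target).

h = [5.2994, 6.3979, 0.0000, 6.5548, 5.8294, 6.5417]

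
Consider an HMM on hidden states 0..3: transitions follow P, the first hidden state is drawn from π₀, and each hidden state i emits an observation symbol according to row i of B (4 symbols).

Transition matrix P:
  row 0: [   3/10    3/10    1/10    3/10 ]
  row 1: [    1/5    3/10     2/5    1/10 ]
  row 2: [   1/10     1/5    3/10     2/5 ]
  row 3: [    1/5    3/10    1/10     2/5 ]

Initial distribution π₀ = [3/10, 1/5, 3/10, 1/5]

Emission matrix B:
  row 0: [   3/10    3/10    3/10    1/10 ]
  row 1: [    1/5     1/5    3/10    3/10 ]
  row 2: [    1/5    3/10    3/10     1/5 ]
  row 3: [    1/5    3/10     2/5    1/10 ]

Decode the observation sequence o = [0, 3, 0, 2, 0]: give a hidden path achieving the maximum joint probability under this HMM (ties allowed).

t=0: δ = [9.000e-02, 4.000e-02, 6.000e-02, 4.000e-02]  (obs o_0=0)
t=1: δ = [2.700e-03, 8.100e-03, 3.600e-03, 2.700e-03]  ψ = [0, 0, 2, 0]  (obs o_1=3)
t=2: δ = [4.860e-04, 4.860e-04, 6.480e-04, 2.880e-04]  ψ = [1, 1, 1, 2]  (obs o_2=0)
t=3: δ = [4.374e-05, 4.374e-05, 5.832e-05, 1.037e-04]  ψ = [0, 0, 1, 2]  (obs o_3=2)
t=4: δ = [6.221e-06, 6.221e-06, 3.499e-06, 8.294e-06]  ψ = [3, 3, 1, 3]  (obs o_4=0)
backtrack: best end state = 3; path = [0, 1, 2, 3, 3]

path = [0, 1, 2, 3, 3]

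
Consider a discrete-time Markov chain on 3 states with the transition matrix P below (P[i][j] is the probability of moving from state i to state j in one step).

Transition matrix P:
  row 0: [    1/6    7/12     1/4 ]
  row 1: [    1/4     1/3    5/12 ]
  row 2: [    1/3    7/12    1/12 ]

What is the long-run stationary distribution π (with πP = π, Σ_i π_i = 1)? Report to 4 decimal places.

Balance equations π_j = Σ_i π_i·P[i][j]:
  π_0 = 1/6·π_0 + 1/4·π_1 + 1/3·π_2
  π_1 = 7/12·π_0 + 1/3·π_1 + 7/12·π_2
  normalize: π_0 + π_1 + π_2 = 1
Solving the linear system gives exactly π = [53/210, 7/15, 59/210].

π = [0.2524, 0.4667, 0.2810]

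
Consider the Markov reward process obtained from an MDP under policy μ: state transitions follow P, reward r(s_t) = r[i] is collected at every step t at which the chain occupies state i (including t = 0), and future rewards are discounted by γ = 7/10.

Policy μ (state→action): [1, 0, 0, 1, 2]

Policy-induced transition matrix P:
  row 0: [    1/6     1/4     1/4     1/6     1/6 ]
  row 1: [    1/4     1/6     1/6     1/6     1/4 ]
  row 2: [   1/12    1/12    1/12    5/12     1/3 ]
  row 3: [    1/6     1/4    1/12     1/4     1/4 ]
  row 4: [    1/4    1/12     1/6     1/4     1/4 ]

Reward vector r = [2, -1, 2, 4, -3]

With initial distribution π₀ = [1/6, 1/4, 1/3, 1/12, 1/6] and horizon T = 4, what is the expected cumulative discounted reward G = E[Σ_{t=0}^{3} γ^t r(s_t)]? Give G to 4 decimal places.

t=0: π = [0.1667, 0.2500, 0.3333, 0.0833, 0.1667], E[r] = 0.5833, γ^t·E[r] = 0.583333, running G = 0.583333
t=1: π = [0.1736, 0.1458, 0.1458, 0.2708, 0.2639], E[r] = 0.7847, γ^t·E[r] = 0.549306, running G = 1.132639
t=2: π = [0.1887, 0.1696, 0.1464, 0.2477, 0.2477], E[r] = 0.7483, γ^t·E[r] = 0.366649, running G = 1.499288
t=3: π = [0.1892, 0.1702, 0.1495, 0.2446, 0.2465], E[r] = 0.7461, γ^t·E[r] = 0.255927, running G = 1.755215

G = 1.7552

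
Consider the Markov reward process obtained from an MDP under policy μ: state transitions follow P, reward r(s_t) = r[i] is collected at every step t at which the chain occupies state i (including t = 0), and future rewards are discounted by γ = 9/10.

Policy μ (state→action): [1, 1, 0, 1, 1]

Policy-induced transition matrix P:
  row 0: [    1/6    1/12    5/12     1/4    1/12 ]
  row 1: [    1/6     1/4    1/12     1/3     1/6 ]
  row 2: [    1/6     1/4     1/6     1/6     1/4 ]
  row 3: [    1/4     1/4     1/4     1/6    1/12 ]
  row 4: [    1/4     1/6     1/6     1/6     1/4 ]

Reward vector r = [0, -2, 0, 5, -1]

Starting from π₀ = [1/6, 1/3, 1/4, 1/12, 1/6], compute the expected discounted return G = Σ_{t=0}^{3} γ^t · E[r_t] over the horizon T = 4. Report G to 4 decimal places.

G = 0.9035

t=0: π = [0.1667, 0.3333, 0.2500, 0.0833, 0.1667], E[r] = -0.4167, γ^t·E[r] = -0.416667, running G = -0.416667
t=1: π = [0.1875, 0.2083, 0.1875, 0.2361, 0.1806], E[r] = 0.5833, γ^t·E[r] = 0.525000, running G = 0.108333
t=2: π = [0.2014, 0.2037, 0.2159, 0.2170, 0.1620], E[r] = 0.5156, γ^t·E[r] = 0.417656, running G = 0.525990
t=3: π = [0.1983, 0.2029, 0.2181, 0.2174, 0.1633], E[r] = 0.5178, γ^t·E[r] = 0.377508, running G = 0.903497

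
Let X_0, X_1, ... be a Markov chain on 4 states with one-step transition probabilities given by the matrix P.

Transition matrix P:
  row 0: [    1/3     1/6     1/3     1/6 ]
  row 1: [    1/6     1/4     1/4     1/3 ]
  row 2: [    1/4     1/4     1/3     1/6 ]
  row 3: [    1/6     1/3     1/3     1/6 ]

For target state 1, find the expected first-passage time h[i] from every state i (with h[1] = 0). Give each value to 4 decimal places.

First-step conditioning: h[1] = 0; for i ≠ 1, h[i] = 1 + Σ_k P[i][k]·h[k].
  h[0] = 1 + 1/3·h[0] + 1/3·h[2] + 1/6·h[3]
  h[2] = 1 + 1/4·h[0] + 1/3·h[2] + 1/6·h[3]
  h[3] = 1 + 1/6·h[0] + 1/3·h[2] + 1/6·h[3]
Solving the 3×3 linear system over states ≠ 1 gives exactly h = [9/2, 0, 33/8, 15/4] (h[1] = 0 is the target).

h = [4.5000, 0.0000, 4.1250, 3.7500]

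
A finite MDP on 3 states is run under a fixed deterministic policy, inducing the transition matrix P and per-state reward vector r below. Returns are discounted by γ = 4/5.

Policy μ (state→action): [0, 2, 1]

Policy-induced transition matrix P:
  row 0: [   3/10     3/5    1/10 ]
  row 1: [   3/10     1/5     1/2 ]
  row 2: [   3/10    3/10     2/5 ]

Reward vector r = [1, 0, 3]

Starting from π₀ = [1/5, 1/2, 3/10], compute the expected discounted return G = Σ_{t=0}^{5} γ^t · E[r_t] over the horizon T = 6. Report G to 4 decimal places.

G = 4.7928

t=0: π = [0.2000, 0.5000, 0.3000], E[r] = 1.1000, γ^t·E[r] = 1.100000, running G = 1.100000
t=1: π = [0.3000, 0.3100, 0.3900], E[r] = 1.4700, γ^t·E[r] = 1.176000, running G = 2.276000
t=2: π = [0.3000, 0.3590, 0.3410], E[r] = 1.3230, γ^t·E[r] = 0.846720, running G = 3.122720
t=3: π = [0.3000, 0.3541, 0.3459], E[r] = 1.3377, γ^t·E[r] = 0.684902, running G = 3.807622
t=4: π = [0.3000, 0.3546, 0.3454], E[r] = 1.3362, γ^t·E[r] = 0.547320, running G = 4.354942
t=5: π = [0.3000, 0.3545, 0.3455], E[r] = 1.3364, γ^t·E[r] = 0.437904, running G = 4.792846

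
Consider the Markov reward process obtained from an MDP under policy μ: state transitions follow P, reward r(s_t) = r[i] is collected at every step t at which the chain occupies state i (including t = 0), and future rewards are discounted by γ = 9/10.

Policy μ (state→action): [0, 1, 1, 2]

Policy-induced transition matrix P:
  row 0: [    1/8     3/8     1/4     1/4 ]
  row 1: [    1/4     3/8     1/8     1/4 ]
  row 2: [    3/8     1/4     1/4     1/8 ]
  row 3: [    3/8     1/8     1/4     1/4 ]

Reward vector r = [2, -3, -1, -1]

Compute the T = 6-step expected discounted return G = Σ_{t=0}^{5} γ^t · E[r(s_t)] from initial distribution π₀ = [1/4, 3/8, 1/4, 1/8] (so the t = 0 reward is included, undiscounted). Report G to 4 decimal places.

t=0: π = [0.2500, 0.3750, 0.2500, 0.1250], E[r] = -1.0000, γ^t·E[r] = -1.000000, running G = -1.000000
t=1: π = [0.2656, 0.3125, 0.2031, 0.2188], E[r] = -0.8281, γ^t·E[r] = -0.745313, running G = -1.745313
t=2: π = [0.2695, 0.2949, 0.2109, 0.2246], E[r] = -0.7813, γ^t·E[r] = -0.632813, running G = -2.378125
t=3: π = [0.2708, 0.2925, 0.2131, 0.2236], E[r] = -0.7727, γ^t·E[r] = -0.563302, running G = -2.941427
t=4: π = [0.2708, 0.2924, 0.2134, 0.2234], E[r] = -0.7726, γ^t·E[r] = -0.506932, running G = -3.448359
t=5: π = [0.2708, 0.2925, 0.2134, 0.2233], E[r] = -0.7727, γ^t·E[r] = -0.456268, running G = -3.904627

G = -3.9046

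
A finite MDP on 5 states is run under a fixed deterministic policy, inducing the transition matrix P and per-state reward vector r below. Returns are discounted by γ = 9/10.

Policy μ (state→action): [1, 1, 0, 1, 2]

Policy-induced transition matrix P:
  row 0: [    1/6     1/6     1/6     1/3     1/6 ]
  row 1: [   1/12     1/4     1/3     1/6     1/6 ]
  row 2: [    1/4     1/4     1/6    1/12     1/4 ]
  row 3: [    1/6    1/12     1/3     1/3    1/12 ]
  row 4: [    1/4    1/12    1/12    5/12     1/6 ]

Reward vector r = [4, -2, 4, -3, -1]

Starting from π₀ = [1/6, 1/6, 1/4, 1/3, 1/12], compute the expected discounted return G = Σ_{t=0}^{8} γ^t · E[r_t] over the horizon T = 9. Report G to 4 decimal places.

G = 2.1670

t=0: π = [0.1667, 0.1667, 0.2500, 0.3333, 0.0833], E[r] = 0.2500, γ^t·E[r] = 0.250000, running G = 0.250000
t=1: π = [0.1806, 0.1667, 0.2431, 0.2500, 0.1597], E[r] = 0.4514, γ^t·E[r] = 0.406250, running G = 0.656250
t=2: π = [0.1863, 0.1667, 0.2228, 0.2581, 0.1661], E[r] = 0.3628, γ^t·E[r] = 0.293906, running G = 0.950156
t=3: π = [0.1852, 0.1638, 0.2236, 0.2637, 0.1637], E[r] = 0.3529, γ^t·E[r] = 0.257238, running G = 1.207395
t=4: π = [0.1853, 0.1633, 0.2243, 0.2638, 0.1633], E[r] = 0.3569, γ^t·E[r] = 0.234191, running G = 1.441585
t=5: π = [0.1854, 0.1634, 0.2242, 0.2637, 0.1634], E[r] = 0.3573, γ^t·E[r] = 0.210979, running G = 1.652564
t=6: π = [0.1854, 0.1634, 0.2242, 0.2637, 0.1634], E[r] = 0.3572, γ^t·E[r] = 0.189823, running G = 1.842388
t=7: π = [0.1854, 0.1634, 0.2242, 0.2637, 0.1634], E[r] = 0.3572, γ^t·E[r] = 0.170838, running G = 2.013226
t=8: π = [0.1854, 0.1634, 0.2242, 0.2637, 0.1634], E[r] = 0.3572, γ^t·E[r] = 0.153756, running G = 2.166981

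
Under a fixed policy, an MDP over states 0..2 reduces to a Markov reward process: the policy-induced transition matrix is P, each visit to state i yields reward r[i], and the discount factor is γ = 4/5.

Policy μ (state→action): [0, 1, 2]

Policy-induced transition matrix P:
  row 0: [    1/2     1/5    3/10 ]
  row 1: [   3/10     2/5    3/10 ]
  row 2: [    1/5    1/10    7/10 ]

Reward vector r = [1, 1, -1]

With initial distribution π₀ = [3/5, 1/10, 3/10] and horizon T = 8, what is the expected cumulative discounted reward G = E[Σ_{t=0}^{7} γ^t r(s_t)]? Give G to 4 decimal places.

G = 0.5882

t=0: π = [0.6000, 0.1000, 0.3000], E[r] = 0.4000, γ^t·E[r] = 0.400000, running G = 0.400000
t=1: π = [0.3900, 0.1900, 0.4200], E[r] = 0.1600, γ^t·E[r] = 0.128000, running G = 0.528000
t=2: π = [0.3360, 0.1960, 0.4680], E[r] = 0.0640, γ^t·E[r] = 0.040960, running G = 0.568960
t=3: π = [0.3204, 0.1924, 0.4872], E[r] = 0.0256, γ^t·E[r] = 0.013107, running G = 0.582067
t=4: π = [0.3154, 0.1898, 0.4949], E[r] = 0.0102, γ^t·E[r] = 0.004194, running G = 0.586262
t=5: π = [0.3136, 0.1885, 0.4980], E[r] = 0.0041, γ^t·E[r] = 0.001342, running G = 0.587604
t=6: π = [0.3129, 0.1879, 0.4992], E[r] = 0.0016, γ^t·E[r] = 0.000429, running G = 0.588033
t=7: π = [0.3127, 0.1877, 0.4997], E[r] = 0.0007, γ^t·E[r] = 0.000137, running G = 0.588171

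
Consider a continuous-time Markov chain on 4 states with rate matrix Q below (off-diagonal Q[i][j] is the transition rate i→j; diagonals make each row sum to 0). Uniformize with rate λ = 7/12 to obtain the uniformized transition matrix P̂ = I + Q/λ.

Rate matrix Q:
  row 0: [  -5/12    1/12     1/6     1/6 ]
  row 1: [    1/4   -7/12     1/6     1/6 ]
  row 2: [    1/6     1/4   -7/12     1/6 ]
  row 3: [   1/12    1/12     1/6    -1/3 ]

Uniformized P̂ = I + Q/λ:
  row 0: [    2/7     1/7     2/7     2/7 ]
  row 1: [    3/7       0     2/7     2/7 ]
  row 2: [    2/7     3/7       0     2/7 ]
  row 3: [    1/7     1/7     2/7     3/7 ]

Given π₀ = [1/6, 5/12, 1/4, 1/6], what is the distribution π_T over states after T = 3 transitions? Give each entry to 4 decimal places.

t=0: π = [0.1667, 0.4167, 0.2500, 0.1667]
t=1: π = [0.3214, 0.1548, 0.2143, 0.3095]
t=2: π = [0.2636, 0.1820, 0.2245, 0.3299]
t=3: π = [0.2646, 0.1810, 0.2216, 0.3328]

π = [0.2646, 0.1810, 0.2216, 0.3328]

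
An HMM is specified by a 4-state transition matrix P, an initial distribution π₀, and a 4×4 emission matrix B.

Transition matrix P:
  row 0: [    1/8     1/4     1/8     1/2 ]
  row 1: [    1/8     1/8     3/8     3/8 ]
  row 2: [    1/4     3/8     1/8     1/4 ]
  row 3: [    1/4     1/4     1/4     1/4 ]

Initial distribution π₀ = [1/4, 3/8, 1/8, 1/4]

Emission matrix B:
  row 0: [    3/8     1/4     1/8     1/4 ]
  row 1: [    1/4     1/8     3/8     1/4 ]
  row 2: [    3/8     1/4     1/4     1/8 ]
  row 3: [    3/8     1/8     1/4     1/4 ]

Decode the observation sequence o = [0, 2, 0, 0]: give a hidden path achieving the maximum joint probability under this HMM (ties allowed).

t=0: δ = [9.375e-02, 9.375e-02, 4.688e-02, 9.375e-02]  (obs o_0=0)
t=1: δ = [2.930e-03, 8.789e-03, 8.789e-03, 1.172e-02]  ψ = [3, 0, 1, 0]  (obs o_1=2)
t=2: δ = [1.099e-03, 8.240e-04, 1.236e-03, 1.236e-03]  ψ = [3, 2, 1, 1]  (obs o_2=0)
t=3: δ = [1.159e-04, 1.159e-04, 1.159e-04, 2.060e-04]  ψ = [2, 2, 1, 0]  (obs o_3=0)
backtrack: best end state = 3; path = [0, 3, 0, 3]

path = [0, 3, 0, 3]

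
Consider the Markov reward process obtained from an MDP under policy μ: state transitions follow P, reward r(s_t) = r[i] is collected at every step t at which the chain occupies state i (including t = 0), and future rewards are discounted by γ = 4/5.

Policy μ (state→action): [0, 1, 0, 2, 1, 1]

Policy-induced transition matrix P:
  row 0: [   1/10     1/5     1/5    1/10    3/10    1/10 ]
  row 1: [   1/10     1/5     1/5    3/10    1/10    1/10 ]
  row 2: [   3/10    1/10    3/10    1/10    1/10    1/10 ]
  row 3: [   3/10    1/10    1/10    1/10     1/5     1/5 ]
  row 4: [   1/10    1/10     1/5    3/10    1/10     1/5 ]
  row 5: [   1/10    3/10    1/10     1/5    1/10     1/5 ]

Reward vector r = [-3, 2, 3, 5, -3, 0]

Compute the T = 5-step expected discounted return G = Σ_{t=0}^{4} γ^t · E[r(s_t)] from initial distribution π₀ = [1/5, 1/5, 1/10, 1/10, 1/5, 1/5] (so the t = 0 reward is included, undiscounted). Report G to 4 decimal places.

G = 2.0726

t=0: π = [0.2000, 0.2000, 0.1000, 0.1000, 0.2000, 0.2000], E[r] = 0.0000, γ^t·E[r] = 0.000000, running G = 0.000000
t=1: π = [0.1400, 0.1800, 0.1800, 0.2000, 0.1500, 0.1500], E[r] = 1.0300, γ^t·E[r] = 0.824000, running G = 0.824000
t=2: π = [0.1760, 0.1620, 0.1830, 0.1810, 0.1480, 0.1500], E[r] = 0.8060, γ^t·E[r] = 0.515840, running G = 1.339840
t=3: π = [0.1728, 0.1638, 0.1852, 0.1770, 0.1533, 0.1479], E[r] = 0.7899, γ^t·E[r] = 0.404429, running G = 1.744269
t=4: π = [0.1724, 0.1632, 0.1860, 0.1782, 0.1523, 0.1478], E[r] = 0.8015, γ^t·E[r] = 0.328303, running G = 2.072571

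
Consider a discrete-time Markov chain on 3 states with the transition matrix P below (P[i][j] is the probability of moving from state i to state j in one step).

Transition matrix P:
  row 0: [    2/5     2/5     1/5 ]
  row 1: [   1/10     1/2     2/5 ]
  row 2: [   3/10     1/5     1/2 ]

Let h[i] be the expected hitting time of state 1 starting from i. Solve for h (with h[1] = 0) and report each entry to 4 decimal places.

h = [2.9167, 0.0000, 3.7500]

First-step conditioning: h[1] = 0; for i ≠ 1, h[i] = 1 + Σ_k P[i][k]·h[k].
  h[0] = 1 + 2/5·h[0] + 1/5·h[2]
  h[2] = 1 + 3/10·h[0] + 1/2·h[2]
Solving the 2×2 linear system over states ≠ 1 gives exactly h = [35/12, 0, 15/4] (h[1] = 0 is the target).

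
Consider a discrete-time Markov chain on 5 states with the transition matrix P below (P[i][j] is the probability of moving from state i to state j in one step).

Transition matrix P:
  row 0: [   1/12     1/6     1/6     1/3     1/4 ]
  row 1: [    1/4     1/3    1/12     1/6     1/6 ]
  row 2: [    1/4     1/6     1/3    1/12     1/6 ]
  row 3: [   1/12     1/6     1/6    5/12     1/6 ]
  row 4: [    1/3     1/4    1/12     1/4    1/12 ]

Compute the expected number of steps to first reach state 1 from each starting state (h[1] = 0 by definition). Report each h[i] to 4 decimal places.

h = [5.5045, 0.0000, 5.5335, 5.5407, 5.1067]

First-step conditioning: h[1] = 0; for i ≠ 1, h[i] = 1 + Σ_k P[i][k]·h[k].
  h[0] = 1 + 1/12·h[0] + 1/6·h[2] + 1/3·h[3] + 1/4·h[4]
  h[2] = 1 + 1/4·h[0] + 1/3·h[2] + 1/12·h[3] + 1/6·h[4]
  h[3] = 1 + 1/12·h[0] + 1/6·h[2] + 5/12·h[3] + 1/6·h[4]
  h[4] = 1 + 1/3·h[0] + 1/12·h[2] + 1/4·h[3] + 1/12·h[4]
Solving the 4×4 linear system over states ≠ 1 gives exactly h = [3044/553, 0, 3060/553, 3064/553, 2824/553] (h[1] = 0 is the target).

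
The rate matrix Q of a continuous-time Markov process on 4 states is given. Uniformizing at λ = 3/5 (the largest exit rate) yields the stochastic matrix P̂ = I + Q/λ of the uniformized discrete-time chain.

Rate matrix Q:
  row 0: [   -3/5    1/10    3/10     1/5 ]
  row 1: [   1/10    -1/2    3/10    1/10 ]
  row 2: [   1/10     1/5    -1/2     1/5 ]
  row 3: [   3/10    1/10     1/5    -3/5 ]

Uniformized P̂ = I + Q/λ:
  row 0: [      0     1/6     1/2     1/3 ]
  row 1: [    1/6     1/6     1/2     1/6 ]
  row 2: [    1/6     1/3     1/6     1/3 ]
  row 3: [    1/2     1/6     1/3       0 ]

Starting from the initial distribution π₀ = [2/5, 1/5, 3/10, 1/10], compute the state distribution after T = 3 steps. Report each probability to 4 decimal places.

π = [0.1972, 0.2213, 0.3560, 0.2255]

t=0: π = [0.4000, 0.2000, 0.3000, 0.1000]
t=1: π = [0.1333, 0.2167, 0.3833, 0.2667]
t=2: π = [0.2333, 0.2306, 0.3278, 0.2083]
t=3: π = [0.1972, 0.2213, 0.3560, 0.2255]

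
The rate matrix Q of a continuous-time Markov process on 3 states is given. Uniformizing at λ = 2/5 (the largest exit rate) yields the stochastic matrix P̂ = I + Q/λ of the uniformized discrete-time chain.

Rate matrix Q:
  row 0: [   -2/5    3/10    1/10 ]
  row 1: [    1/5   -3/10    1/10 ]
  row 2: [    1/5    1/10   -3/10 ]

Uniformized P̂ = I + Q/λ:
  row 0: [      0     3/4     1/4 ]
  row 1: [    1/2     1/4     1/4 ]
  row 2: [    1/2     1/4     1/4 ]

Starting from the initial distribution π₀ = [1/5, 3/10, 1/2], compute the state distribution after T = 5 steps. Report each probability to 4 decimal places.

π = [0.3375, 0.4125, 0.2500]

t=0: π = [0.2000, 0.3000, 0.5000]
t=1: π = [0.4000, 0.3500, 0.2500]
t=2: π = [0.3000, 0.4500, 0.2500]
t=3: π = [0.3500, 0.4000, 0.2500]
t=4: π = [0.3250, 0.4250, 0.2500]
t=5: π = [0.3375, 0.4125, 0.2500]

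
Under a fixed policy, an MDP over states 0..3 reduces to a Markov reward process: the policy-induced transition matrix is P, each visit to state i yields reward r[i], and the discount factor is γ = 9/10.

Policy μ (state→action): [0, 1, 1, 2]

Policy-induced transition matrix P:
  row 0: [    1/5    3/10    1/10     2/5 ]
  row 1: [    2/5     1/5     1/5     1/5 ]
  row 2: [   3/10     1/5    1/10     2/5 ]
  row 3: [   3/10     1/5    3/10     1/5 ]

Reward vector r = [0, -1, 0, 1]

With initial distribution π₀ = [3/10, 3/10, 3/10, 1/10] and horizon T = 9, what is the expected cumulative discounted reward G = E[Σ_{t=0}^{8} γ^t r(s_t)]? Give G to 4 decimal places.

G = 0.1548

t=0: π = [0.3000, 0.3000, 0.3000, 0.1000], E[r] = -0.2000, γ^t·E[r] = -0.200000, running G = -0.200000
t=1: π = [0.3000, 0.2300, 0.1500, 0.3200], E[r] = 0.0900, γ^t·E[r] = 0.081000, running G = -0.119000
t=2: π = [0.2930, 0.2300, 0.1870, 0.2900], E[r] = 0.0600, γ^t·E[r] = 0.048600, running G = -0.070400
t=3: π = [0.2937, 0.2293, 0.1810, 0.2960], E[r] = 0.0667, γ^t·E[r] = 0.048624, running G = -0.021776
t=4: π = [0.2936, 0.2294, 0.1821, 0.2949], E[r] = 0.0656, γ^t·E[r] = 0.043020, running G = 0.021245
t=5: π = [0.2936, 0.2294, 0.1819, 0.2951], E[r] = 0.0658, γ^t·E[r] = 0.038844, running G = 0.060088
t=6: π = [0.2936, 0.2294, 0.1820, 0.2951], E[r] = 0.0657, γ^t·E[r] = 0.034939, running G = 0.095027
t=7: π = [0.2936, 0.2294, 0.1820, 0.2951], E[r] = 0.0658, γ^t·E[r] = 0.031448, running G = 0.126475
t=8: π = [0.2936, 0.2294, 0.1820, 0.2951], E[r] = 0.0657, γ^t·E[r] = 0.028303, running G = 0.154778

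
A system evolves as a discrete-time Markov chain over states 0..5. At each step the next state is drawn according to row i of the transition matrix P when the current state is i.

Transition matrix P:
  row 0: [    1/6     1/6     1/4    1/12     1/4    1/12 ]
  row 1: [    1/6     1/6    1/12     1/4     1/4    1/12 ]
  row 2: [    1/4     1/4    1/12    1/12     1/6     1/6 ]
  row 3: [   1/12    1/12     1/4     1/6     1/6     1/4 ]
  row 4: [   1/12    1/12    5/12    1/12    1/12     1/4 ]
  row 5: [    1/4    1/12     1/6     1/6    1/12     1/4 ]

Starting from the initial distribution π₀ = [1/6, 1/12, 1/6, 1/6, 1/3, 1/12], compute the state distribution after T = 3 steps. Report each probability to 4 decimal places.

t=0: π = [0.1667, 0.0833, 0.1667, 0.1667, 0.3333, 0.0833]
t=1: π = [0.1458, 0.1319, 0.2569, 0.1181, 0.1528, 0.1944]
t=2: π = [0.1817, 0.1493, 0.1944, 0.1314, 0.1609, 0.1823]
t=3: π = [0.1737, 0.1433, 0.2043, 0.1344, 0.1657, 0.1786]

π = [0.1737, 0.1433, 0.2043, 0.1344, 0.1657, 0.1786]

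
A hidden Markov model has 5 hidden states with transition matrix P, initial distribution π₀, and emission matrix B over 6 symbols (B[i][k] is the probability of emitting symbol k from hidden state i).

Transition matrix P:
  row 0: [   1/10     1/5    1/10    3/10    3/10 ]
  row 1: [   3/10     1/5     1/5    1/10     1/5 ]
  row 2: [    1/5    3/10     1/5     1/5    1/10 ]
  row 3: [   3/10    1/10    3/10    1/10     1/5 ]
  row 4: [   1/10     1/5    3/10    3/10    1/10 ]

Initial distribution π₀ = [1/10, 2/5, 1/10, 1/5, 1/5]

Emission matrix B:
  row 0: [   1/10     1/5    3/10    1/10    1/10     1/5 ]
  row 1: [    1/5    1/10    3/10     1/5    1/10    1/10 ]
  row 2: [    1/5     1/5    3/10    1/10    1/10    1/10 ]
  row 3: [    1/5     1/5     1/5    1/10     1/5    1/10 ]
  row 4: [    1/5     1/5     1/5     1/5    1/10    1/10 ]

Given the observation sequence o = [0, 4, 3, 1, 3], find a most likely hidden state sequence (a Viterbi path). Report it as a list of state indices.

path = [1, 0, 4, 2, 1]

t=0: δ = [1.000e-02, 8.000e-02, 2.000e-02, 4.000e-02, 4.000e-02]  (obs o_0=0)
t=1: δ = [2.400e-03, 1.600e-03, 1.600e-03, 2.400e-03, 1.600e-03]  ψ = [1, 1, 1, 4, 1]  (obs o_1=4)
t=2: δ = [7.200e-05, 9.600e-05, 7.200e-05, 7.200e-05, 1.440e-04]  ψ = [3, 0, 3, 0, 0]  (obs o_2=3)
t=3: δ = [5.760e-06, 2.880e-06, 8.640e-06, 8.640e-06, 4.320e-06]  ψ = [1, 4, 4, 4, 0]  (obs o_3=1)
t=4: δ = [2.592e-07, 5.184e-07, 2.592e-07, 1.728e-07, 3.456e-07]  ψ = [3, 2, 3, 0, 0]  (obs o_4=3)
backtrack: best end state = 1; path = [1, 0, 4, 2, 1]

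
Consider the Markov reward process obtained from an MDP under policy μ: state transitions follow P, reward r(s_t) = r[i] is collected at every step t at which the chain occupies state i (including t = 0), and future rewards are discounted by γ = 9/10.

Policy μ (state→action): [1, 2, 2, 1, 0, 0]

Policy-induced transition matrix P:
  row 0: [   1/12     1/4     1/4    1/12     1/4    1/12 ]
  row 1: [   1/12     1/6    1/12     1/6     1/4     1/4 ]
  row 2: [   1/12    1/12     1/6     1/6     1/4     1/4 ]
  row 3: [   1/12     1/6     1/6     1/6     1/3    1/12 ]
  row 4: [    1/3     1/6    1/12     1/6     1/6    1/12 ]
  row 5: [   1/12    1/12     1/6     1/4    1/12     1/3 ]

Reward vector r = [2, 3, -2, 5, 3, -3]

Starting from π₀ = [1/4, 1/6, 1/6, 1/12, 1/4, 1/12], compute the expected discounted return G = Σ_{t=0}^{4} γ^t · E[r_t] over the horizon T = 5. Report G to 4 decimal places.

t=0: π = [0.2500, 0.1667, 0.1667, 0.0833, 0.2500, 0.0833], E[r] = 1.5833, γ^t·E[r] = 1.583333, running G = 1.583333
t=1: π = [0.1458, 0.1667, 0.1528, 0.1528, 0.2222, 0.1597], E[r] = 1.4375, γ^t·E[r] = 1.293750, running G = 2.877083
t=2: π = [0.1389, 0.1528, 0.1464, 0.1678, 0.2176, 0.1765], E[r] = 1.4057, γ^t·E[r] = 1.138594, running G = 4.015677
t=3: π = [0.1377, 0.1513, 0.1474, 0.1698, 0.2164, 0.1773], E[r] = 1.4010, γ^t·E[r] = 1.021359, running G = 5.037036
t=4: π = [0.1374, 0.1511, 0.1475, 0.1700, 0.2166, 0.1774], E[r] = 1.4003, γ^t·E[r] = 0.918744, running G = 5.955780

G = 5.9558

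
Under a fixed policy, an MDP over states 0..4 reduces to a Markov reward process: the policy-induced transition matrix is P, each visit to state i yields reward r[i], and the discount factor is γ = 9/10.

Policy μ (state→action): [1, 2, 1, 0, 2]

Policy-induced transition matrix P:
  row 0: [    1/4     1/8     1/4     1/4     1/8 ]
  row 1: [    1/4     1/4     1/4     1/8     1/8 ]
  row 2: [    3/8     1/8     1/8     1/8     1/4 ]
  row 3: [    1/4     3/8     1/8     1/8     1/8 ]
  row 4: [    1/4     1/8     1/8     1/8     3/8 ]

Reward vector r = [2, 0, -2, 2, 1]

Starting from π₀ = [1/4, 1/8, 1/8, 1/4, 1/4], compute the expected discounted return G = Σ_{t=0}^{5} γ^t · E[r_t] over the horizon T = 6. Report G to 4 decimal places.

G = 3.5658

t=0: π = [0.2500, 0.1250, 0.1250, 0.2500, 0.2500], E[r] = 1.0000, γ^t·E[r] = 1.000000, running G = 1.000000
t=1: π = [0.2656, 0.2031, 0.1719, 0.1563, 0.2031], E[r] = 0.7031, γ^t·E[r] = 0.632813, running G = 1.632813
t=2: π = [0.2715, 0.1895, 0.1836, 0.1582, 0.1973], E[r] = 0.6895, γ^t·E[r] = 0.558457, running G = 2.191270
t=3: π = [0.2729, 0.1882, 0.1826, 0.1589, 0.1973], E[r] = 0.6958, γ^t·E[r] = 0.507239, running G = 2.698508
t=4: π = [0.2728, 0.1883, 0.1826, 0.1591, 0.1971], E[r] = 0.6957, γ^t·E[r] = 0.456475, running G = 3.154983
t=5: π = [0.2728, 0.1883, 0.1826, 0.1591, 0.1971], E[r] = 0.6957, γ^t·E[r] = 0.410812, running G = 3.565795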